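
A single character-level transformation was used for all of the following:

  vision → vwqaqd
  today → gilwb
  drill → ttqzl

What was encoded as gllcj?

The output letters match the input read backwards, each shifted +8: vision reversed is noisiv. Two steps: reverse the string, then apply a Caesar shift of +8.
Decoding gllcj: shift back: g−8=y, l−8=d, l−8=d, c−8=u, j−8=b → yddub; then reverse → buddy.

buddy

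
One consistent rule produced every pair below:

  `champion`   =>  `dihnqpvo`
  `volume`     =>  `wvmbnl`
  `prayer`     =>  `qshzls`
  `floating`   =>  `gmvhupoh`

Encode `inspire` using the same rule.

The shift depends on letter class: consonant c→d is +1, but vowel a→h is +7. Two shifts are in play — +7 for a/e/i/o/u, +1 for every other letter.
For inspire: i(vowel)+7=p, n(cons)+1=o, s(cons)+1=t, p(cons)+1=q, i(vowel)+7=p, r(cons)+1=s, e(vowel)+7=l.

potqpsl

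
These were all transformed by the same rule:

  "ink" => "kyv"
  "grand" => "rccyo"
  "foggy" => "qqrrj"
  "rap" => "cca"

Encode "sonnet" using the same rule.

Vowels shift forward by 2 and consonants shift forward by 11.
Applying it to sonnet: s(cons)+11=d, o(vowel)+2=q, n(cons)+11=y, n(cons)+11=y, e(vowel)+2=g, t(cons)+11=e.

dqyyge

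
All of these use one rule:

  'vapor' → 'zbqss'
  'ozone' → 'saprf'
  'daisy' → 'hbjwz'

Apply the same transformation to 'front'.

jspru

The shifts repeat in a cycle of length 3: positions 0,1,… shift by +4, +1, +1, then the pattern repeats.
For front: f+4=j, r+1=s, o+1=p, n+4=r, t+1=u.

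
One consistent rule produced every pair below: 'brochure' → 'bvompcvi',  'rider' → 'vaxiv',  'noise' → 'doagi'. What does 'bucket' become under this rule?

Treating letters as 0–25, the rule is x ↦ 11x + 16 (mod 26).
For bucket: b(1)→11·1+16≡1=b; u(20)→11·20+16≡2=c; c(2)→11·2+16≡12=m; k(10)→11·10+16≡22=w; e(4)→11·4+16≡8=i; t(19)→11·19+16≡17=r (all mod 26).

bcmwir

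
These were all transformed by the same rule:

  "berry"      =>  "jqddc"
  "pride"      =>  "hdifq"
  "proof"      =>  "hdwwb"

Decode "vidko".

virus

b(1)→j(9) and e(4)→q(16) fit y≡11x+24 (mod 26); the inverse of 11 mod 26 is 19. This is an affine cipher: with a=0,…,z=25, each position x becomes (11x+24) mod 26.
Reversing it on vidko: v(21)→19·(21−24)≡21=v; i(8)→19·(8−24)≡8=i; d(3)→19·(3−24)≡17=r; k(10)→19·(10−24)≡20=u; o(14)→19·(14−24)≡18=s (all mod 26).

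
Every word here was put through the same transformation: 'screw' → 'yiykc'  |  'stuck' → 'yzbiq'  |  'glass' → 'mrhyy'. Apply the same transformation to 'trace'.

Shifts by position in screw: pos 0: s→y (+6), pos 1: c→i (+6), pos 2: r→y (+7), pos 3: e→k (+6), pos 4: w→c (+6) — repeating every 3. The shifts repeat in a cycle of length 3: positions 0,1,… shift by +6, +6, +7, then the pattern repeats.
For trace: t+6=z, r+6=x, a+7=h, c+6=i, e+6=k.

zxhik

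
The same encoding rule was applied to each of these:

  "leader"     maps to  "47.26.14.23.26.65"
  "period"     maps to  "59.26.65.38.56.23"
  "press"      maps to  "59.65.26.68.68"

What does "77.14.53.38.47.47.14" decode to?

vanilla

l(#12)→47 and e(#5)→26: differences scale by 3, so n = 3·pos + 11. The formula is n = 3×(alphabet index, a=1) + 11.
Undoing it on 77.14.53.38.47.47.14: 77→(77−11)÷3=22=v, 14→(14−11)÷3=1=a, 53→(53−11)÷3=14=n, 38→(38−11)÷3=9=i, 47→(47−11)÷3=12=l, 47→(47−11)÷3=12=l, 14→(14−11)÷3=1=a.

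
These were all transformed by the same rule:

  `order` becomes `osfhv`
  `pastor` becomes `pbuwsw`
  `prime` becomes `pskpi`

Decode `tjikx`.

In order: o→o is +0, r→s is +1, d→f is +2, e→h is +3 — the shift increases by 1 each position. The shift increases by 1 at each position, starting from +0: 0, 1, 2, ….
Reversing it on tjikx: t−0=t, j−1=i, i−2=g, k−3=h, x−4=t.

tight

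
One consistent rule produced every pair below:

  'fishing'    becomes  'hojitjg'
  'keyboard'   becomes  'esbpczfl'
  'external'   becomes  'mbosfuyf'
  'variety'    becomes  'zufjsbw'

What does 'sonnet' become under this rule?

ufoopt

The output letters match the input read backwards, each shifted +1: fishing reversed is gnihsif. Read the word backwards and shift each letter +1.
On sonnet: reverse → tennos; then shift: t+1=u, e+1=f, n+1=o, n+1=o, o+1=p, s+1=t.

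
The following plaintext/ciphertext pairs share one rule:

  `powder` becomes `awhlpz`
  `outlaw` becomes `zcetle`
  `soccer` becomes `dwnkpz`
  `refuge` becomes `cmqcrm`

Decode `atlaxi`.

plasma

Shifts by position in powder: pos 0: p→a (+11), pos 1: o→w (+8), pos 2: w→h (+11), pos 3: d→l (+8) — repeating every 2. A repeating key of period 2 is used — shifts +11, +8 over and over.
Reversing it on atlaxi: a−11=p, t−8=l, l−11=a, a−8=s, x−11=m, i−8=a.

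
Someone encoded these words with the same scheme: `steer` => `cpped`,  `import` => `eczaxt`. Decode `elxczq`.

format

The word is reversed, then every letter is shifted forward by 11.
Undoing it on elxczq: shift back: e−11=t, l−11=a, x−11=m, c−11=r, z−11=o, q−11=f → tamrof; then reverse → format.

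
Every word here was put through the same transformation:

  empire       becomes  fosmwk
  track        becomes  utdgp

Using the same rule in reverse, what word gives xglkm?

weigh

In empire: e→f is +1, m→o is +2, p→s is +3, i→m is +4 — the shift increases by 1 each position. Letter i (0-indexed) is shifted by i+1, so successive shifts are 1, 2, 3, ….
Reversing it on xglkm: x−1=w, g−2=e, l−3=i, k−4=g, m−5=h.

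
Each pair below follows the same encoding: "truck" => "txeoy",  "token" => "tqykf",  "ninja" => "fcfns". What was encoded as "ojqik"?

close

Each letter's alphabet position (a=0..z=25) is mapped through 11·x+18 mod 26 — an affine cipher.
Reversing it on ojqik: o(14)→19·(14−18)≡2=c; j(9)→19·(9−18)≡11=l; q(16)→19·(16−18)≡14=o; i(8)→19·(8−18)≡18=s; k(10)→19·(10−18)≡4=e (all mod 26).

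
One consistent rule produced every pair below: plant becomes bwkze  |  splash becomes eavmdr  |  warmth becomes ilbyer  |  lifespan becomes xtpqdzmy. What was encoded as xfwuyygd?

Shifts by position in plant: pos 0: p→b (+12), pos 1: l→w (+11), pos 2: a→k (+10), pos 3: n→z (+12), pos 4: t→e (+11) — repeating every 3. The shifts repeat in a cycle of length 3: positions 0,1,… shift by +12, +11, +10, then the pattern repeats.
Reversing it on xfwuyygd: x−12=l, f−11=u, w−10=m, u−12=i, y−11=n, y−10=o, g−12=u, d−11=s.

luminous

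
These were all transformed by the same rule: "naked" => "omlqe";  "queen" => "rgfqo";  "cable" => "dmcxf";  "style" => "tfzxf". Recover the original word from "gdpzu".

Shifts by position in naked: pos 0: n→o (+1), pos 1: a→m (+12), pos 2: k→l (+1), pos 3: e→q (+12) — repeating every 2. It's a Vigenère-style cipher with numeric key [1,12]: position i shifts by key[i mod 2].
Undoing it on gdpzu: g−1=f, d−12=r, p−1=o, z−12=n, u−1=t.

front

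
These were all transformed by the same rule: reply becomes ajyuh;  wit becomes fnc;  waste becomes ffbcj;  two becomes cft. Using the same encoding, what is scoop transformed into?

The shift depends on letter class: consonant r→a is +9, but vowel e→j is +5. Vowels shift forward by 5 and consonants shift forward by 9.
For scoop: s(cons)+9=b, c(cons)+9=l, o(vowel)+5=t, o(vowel)+5=t, p(cons)+9=y.

bltty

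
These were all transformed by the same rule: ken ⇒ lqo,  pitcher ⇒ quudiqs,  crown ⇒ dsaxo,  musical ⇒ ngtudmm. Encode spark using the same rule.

tqmsl

The shift depends on letter class: consonant k→l is +1, but vowel e→q is +12. Two shifts are in play — +12 for a/e/i/o/u, +1 for every other letter.
Applying it to spark: s(cons)+1=t, p(cons)+1=q, a(vowel)+12=m, r(cons)+1=s, k(cons)+1=l.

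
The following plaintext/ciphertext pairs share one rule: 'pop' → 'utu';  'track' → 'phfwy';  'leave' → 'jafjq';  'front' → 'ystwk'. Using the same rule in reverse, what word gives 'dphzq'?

lucky

The output letters match the input read backwards, each shifted +5: pop reversed is pop. Two steps: reverse the string, then apply a Caesar shift of +5.
Decoding dphzq: shift back: d−5=y, p−5=k, h−5=c, z−5=u, q−5=l → ykcul; then reverse → lucky.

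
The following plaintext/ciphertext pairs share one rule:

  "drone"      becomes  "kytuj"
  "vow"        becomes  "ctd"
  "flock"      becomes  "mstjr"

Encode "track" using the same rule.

The shift depends on letter class: consonant d→k is +7, but vowel o→t is +5. Vowels shift forward by 5 and consonants shift forward by 7.
For track: t(cons)+7=a, r(cons)+7=y, a(vowel)+5=f, c(cons)+7=j, k(cons)+7=r.

ayfjr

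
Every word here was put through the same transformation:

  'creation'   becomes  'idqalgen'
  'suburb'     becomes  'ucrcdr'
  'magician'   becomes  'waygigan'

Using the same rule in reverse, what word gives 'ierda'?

cobra

This is an affine cipher: with a=0,…,z=25, each position x becomes (17x+0) mod 26.
Undoing it on ierda: i(8)→23·(8−0)≡2=c; e(4)→23·(4−0)≡14=o; r(17)→23·(17−0)≡1=b; d(3)→23·(3−0)≡17=r; a(0)→23·(0−0)≡0=a (all mod 26).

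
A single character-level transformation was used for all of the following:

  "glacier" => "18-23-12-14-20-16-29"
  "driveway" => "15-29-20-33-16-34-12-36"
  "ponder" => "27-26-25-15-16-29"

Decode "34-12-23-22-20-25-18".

The number is (letter's place in the alphabet, a=1) + 11.
Undoing it on 34-12-23-22-20-25-18: 34→(34−11)÷1=23=w, 12→(12−11)÷1=1=a, 23→(23−11)÷1=12=l, 22→(22−11)÷1=11=k, 20→(20−11)÷1=9=i, 25→(25−11)÷1=14=n, 18→(18−11)÷1=7=g.

walking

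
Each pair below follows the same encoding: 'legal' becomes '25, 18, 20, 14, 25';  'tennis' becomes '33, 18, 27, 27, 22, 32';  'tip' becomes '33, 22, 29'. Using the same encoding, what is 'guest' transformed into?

l is letter #12 and maps to 25: an offset of 13. Letters become their 1-based position plus 13 (so a→14, b→15, …).
For guest: g=7→20, u=21→34, e=5→18, s=19→32, t=20→33.

20, 34, 18, 32, 33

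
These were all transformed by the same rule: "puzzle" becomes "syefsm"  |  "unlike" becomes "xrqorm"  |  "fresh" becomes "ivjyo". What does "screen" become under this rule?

vgwklv

In puzzle: p→s is +3, u→y is +4, z→e is +5, z→f is +6 — the shift increases by 1 each position. The shift increases by 1 at each position, starting from +3: 3, 4, 5, ….
Applying it to screen: s+3=v, c+4=g, r+5=w, e+6=k, e+7=l, n+8=v.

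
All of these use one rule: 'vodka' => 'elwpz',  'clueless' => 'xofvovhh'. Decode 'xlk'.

Each pair mirrors across the alphabet (v↔e, o↔l, d↔w): positions sum to 25. Letters are reflected about the middle of the alphabet (position → 25−position): Atbash.
Decoding xlk: x↔c, l↔o, k↔p.

cop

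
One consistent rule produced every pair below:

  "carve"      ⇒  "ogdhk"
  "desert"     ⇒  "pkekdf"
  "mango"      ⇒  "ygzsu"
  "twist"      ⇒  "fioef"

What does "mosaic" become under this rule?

yuegoo

The shift depends on letter class: consonant c→o is +12, but vowel a→g is +6. Two shifts are in play — +6 for a/e/i/o/u, +12 for every other letter.
Applying it to mosaic: m(cons)+12=y, o(vowel)+6=u, s(cons)+12=e, a(vowel)+6=g, i(vowel)+6=o, c(cons)+12=o.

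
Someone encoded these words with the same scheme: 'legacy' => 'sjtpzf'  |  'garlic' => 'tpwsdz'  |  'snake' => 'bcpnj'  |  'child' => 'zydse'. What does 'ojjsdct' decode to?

l(11)→s(18) and e(4)→j(9) fit y≡5x+15 (mod 26); the inverse of 5 mod 26 is 21. Each letter's alphabet position (a=0..z=25) is mapped through 5·x+15 mod 26 — an affine cipher.
Undoing it on ojjsdct: o(14)→21·(14−15)≡5=f; j(9)→21·(9−15)≡4=e; j(9)→21·(9−15)≡4=e; s(18)→21·(18−15)≡11=l; d(3)→21·(3−15)≡8=i; c(2)→21·(2−15)≡13=n; t(19)→21·(19−15)≡6=g (all mod 26).

feeling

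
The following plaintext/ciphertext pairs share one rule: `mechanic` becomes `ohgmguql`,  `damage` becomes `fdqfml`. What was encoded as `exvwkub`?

current

Letter i (0-indexed) is shifted by i+2, so successive shifts are 2, 3, 4, ….
Undoing it on exvwkub: e−2=c, x−3=u, v−4=r, w−5=r, k−6=e, u−7=n, b−8=t.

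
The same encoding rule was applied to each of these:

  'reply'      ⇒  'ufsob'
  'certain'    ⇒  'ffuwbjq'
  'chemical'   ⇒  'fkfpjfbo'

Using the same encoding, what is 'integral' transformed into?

The shift depends on letter class: consonant r→u is +3, but vowel e→f is +1. Two shifts are in play — +1 for a/e/i/o/u, +3 for every other letter.
On integral: i(vowel)+1=j, n(cons)+3=q, t(cons)+3=w, e(vowel)+1=f, g(cons)+3=j, r(cons)+3=u, a(vowel)+1=b, l(cons)+3=o.

jqwfjubo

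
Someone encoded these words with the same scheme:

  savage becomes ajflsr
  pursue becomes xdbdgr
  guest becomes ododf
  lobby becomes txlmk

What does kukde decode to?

In savage: s→a is +8, a→j is +9, v→f is +10, a→l is +11 — the shift increases by 1 each position. Letter i (0-indexed) is shifted by i+8, so successive shifts are 8, 9, 10, ….
Undoing it on kukde: k−8=c, u−9=l, k−10=a, d−11=s, e−12=s.

class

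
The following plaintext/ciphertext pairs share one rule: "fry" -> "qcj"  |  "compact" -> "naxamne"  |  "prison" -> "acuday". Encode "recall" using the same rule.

The shift depends on letter class: consonant f→q is +11, but vowel o→a is +12. The rule splits by letter class: vowels +12, consonants +11.
On recall: r(cons)+11=c, e(vowel)+12=q, c(cons)+11=n, a(vowel)+12=m, l(cons)+11=w, l(cons)+11=w.

cqnmww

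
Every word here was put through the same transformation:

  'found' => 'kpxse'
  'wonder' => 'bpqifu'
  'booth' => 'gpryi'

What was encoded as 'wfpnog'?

remind

Shifts by position in found: pos 0: f→k (+5), pos 1: o→p (+1), pos 2: u→x (+3), pos 3: n→s (+5), pos 4: d→e (+1) — repeating every 3. It's a Vigenère-style cipher with numeric key [5,1,3]: position i shifts by key[i mod 3].
Decoding wfpnog: w−5=r, f−1=e, p−3=m, n−5=i, o−1=n, g−3=d.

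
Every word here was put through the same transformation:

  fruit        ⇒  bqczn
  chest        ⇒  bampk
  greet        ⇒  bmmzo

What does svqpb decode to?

think

The output letters match the input read backwards, each shifted +8: fruit reversed is tiurf. Read the word backwards and shift each letter +8.
Decoding svqpb: shift back: s−8=k, v−8=n, q−8=i, p−8=h, b−8=t → kniht; then reverse → think.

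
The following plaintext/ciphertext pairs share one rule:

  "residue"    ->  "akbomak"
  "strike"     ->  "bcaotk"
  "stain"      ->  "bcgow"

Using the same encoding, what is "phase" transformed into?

yqgbk

The shift depends on letter class: consonant r→a is +9, but vowel e→k is +6. Vowels shift forward by 6 and consonants shift forward by 9.
Applying it to phase: p(cons)+9=y, h(cons)+9=q, a(vowel)+6=g, s(cons)+9=b, e(vowel)+6=k.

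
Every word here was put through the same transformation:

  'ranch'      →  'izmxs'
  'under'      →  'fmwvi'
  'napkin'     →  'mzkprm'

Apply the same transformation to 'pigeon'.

Each pair mirrors across the alphabet (r↔i, a↔z, n↔m): positions sum to 25. Each letter is replaced by its mirror in the alphabet: a↔z, b↔y, c↔x, and so on (the Atbash cipher).
On pigeon: p↔k, i↔r, g↔t, e↔v, o↔l, n↔m.

krtvlm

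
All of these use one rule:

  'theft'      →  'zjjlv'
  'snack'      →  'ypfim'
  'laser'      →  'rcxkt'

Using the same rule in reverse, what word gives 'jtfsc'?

Shifts by position in theft: pos 0: t→z (+6), pos 1: h→j (+2), pos 2: e→j (+5), pos 3: f→l (+6), pos 4: t→v (+2) — repeating every 3. The shifts repeat in a cycle of length 3: positions 0,1,… shift by +6, +2, +5, then the pattern repeats.
Decoding jtfsc: j−6=d, t−2=r, f−5=a, s−6=m, c−2=a.

drama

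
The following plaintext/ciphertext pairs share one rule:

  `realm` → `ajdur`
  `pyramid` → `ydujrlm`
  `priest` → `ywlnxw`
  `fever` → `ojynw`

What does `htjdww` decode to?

Shifts by position in realm: pos 0: r→a (+9), pos 1: e→j (+5), pos 2: a→d (+3), pos 3: l→u (+9), pos 4: m→r (+5) — repeating every 3. It's a Vigenère-style cipher with numeric key [9,5,3]: position i shifts by key[i mod 3].
Reversing it on htjdww: h−9=y, t−5=o, j−3=g, d−9=u, w−5=r, w−3=t.

yogurt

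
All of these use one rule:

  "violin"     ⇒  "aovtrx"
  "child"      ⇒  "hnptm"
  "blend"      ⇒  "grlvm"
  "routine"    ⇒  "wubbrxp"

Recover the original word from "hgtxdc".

The shift increases by 1 at each position, starting from +5: 5, 6, 7, ….
Reversing it on hgtxdc: h−5=c, g−6=a, t−7=m, x−8=p, d−9=u, c−10=s.

campus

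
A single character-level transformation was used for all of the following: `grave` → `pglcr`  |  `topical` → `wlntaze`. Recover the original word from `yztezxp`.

The word is reversed, then every letter is shifted forward by 11.
Decoding yztezxp: shift back: y−11=n, z−11=o, t−11=i, e−11=t, z−11=o, x−11=m, p−11=e → noitome; then reverse → emotion.

emotion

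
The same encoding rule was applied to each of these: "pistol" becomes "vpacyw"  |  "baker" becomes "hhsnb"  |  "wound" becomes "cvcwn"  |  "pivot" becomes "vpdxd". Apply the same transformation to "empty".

In pistol: p→v is +6, i→p is +7, s→a is +8, t→c is +9 — the shift increases by 1 each position. Each letter shifts forward by (position + 6), i.e. 6, 7, 8, … — the shift grows by one for each successive letter.
For empty: e+6=k, m+7=t, p+8=x, t+9=c, y+10=i.

ktxci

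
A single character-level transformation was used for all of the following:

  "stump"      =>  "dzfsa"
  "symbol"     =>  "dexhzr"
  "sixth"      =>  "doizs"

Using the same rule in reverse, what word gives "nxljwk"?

cradle

It's a Vigenère-style cipher with numeric key [11,6]: position i shifts by key[i mod 2].
Undoing it on nxljwk: n−11=c, x−6=r, l−11=a, j−6=d, w−11=l, k−6=e.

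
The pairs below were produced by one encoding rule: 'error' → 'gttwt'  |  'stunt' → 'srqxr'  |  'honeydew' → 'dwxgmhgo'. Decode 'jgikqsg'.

e(4)→g(6) and r(17)→t(19) fit y≡25x+10 (mod 26); the inverse of 25 mod 26 is 25. Each letter's alphabet position (a=0..z=25) is mapped through 25·x+10 mod 26 — an affine cipher.
Decoding jgikqsg: j(9)→25·(9−10)≡1=b; g(6)→25·(6−10)≡4=e; i(8)→25·(8−10)≡2=c; k(10)→25·(10−10)≡0=a; q(16)→25·(16−10)≡20=u; s(18)→25·(18−10)≡18=s; g(6)→25·(6−10)≡4=e (all mod 26).

because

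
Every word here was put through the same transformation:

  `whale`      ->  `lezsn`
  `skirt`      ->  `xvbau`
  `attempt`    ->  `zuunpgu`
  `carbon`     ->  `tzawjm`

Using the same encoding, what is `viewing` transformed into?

obnlbmh

This is an affine cipher: with a=0,…,z=25, each position x becomes (23x+25) mod 26.
On viewing: v(21)→23·21+25≡14=o; i(8)→23·8+25≡1=b; e(4)→23·4+25≡13=n; w(22)→23·22+25≡11=l; i(8)→23·8+25≡1=b; n(13)→23·13+25≡12=m; g(6)→23·6+25≡7=h (all mod 26).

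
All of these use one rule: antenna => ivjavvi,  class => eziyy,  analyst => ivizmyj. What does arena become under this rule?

inavi

Each letter's alphabet position (a=0..z=25) is mapped through 11·x+8 mod 26 — an affine cipher.
On arena: a(0)→11·0+8≡8=i; r(17)→11·17+8≡13=n; e(4)→11·4+8≡0=a; n(13)→11·13+8≡21=v; a(0)→11·0+8≡8=i (all mod 26).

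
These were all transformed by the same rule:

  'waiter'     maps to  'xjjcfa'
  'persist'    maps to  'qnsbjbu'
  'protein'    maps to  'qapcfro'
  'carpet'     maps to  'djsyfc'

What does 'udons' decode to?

tuner

A repeating key of period 2 is used — shifts +1, +9 over and over.
Decoding udons: u−1=t, d−9=u, o−1=n, n−9=e, s−1=r.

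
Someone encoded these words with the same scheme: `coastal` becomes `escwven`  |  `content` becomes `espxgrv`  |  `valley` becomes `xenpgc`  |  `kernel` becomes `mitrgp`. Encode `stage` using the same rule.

uxckg

Shifts by position in coastal: pos 0: c→e (+2), pos 1: o→s (+4), pos 2: a→c (+2), pos 3: s→w (+4) — repeating every 2. It's a Vigenère-style cipher with numeric key [2,4]: position i shifts by key[i mod 2].
For stage: s+2=u, t+4=x, a+2=c, g+4=k, e+2=g.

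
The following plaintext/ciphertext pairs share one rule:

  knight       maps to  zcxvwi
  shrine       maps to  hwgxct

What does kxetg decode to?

viper

Compare letters: k→z is +15, n→c is +15, i→x is +15 — a constant shift. Every letter moves 15 places later in the alphabet, wrapping around z→a.
Undoing it on kxetg: k−15=v, x−15=i, e−15=p, t−15=e, g−15=r.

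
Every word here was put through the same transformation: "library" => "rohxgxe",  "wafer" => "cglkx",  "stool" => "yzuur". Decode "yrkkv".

sleep

Compare letters: l→r is +6, i→o is +6, b→h is +6 — a constant shift. Each letter is shifted forward by 6 in the alphabet (a Caesar shift of +6).
Decoding yrkkv: y−6=s, r−6=l, k−6=e, k−6=e, v−6=p.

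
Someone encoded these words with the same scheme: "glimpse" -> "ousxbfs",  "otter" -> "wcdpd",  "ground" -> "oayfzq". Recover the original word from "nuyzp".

The shift increases by 1 at each position, starting from +8: 8, 9, 10, ….
Reversing it on nuyzp: n−8=f, u−9=l, y−10=o, z−11=o, p−12=d.

flood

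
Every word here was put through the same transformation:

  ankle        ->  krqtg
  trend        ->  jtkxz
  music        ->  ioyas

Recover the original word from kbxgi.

carve

The output letters match the input read backwards, each shifted +6: ankle reversed is elkna. The word is reversed, then every letter is shifted forward by 6.
Reversing it on kbxgi: shift back: k−6=e, b−6=v, x−6=r, g−6=a, i−6=c → evrac; then reverse → carve.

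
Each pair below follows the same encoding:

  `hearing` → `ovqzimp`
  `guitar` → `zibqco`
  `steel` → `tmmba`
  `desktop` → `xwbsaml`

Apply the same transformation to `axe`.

The output letters match the input read backwards, each shifted +8: hearing reversed is gniraeh. The word is reversed, then every letter is shifted forward by 8.
Applying it to axe: reverse → exa; then shift: e+8=m, x+8=f, a+8=i.

mfi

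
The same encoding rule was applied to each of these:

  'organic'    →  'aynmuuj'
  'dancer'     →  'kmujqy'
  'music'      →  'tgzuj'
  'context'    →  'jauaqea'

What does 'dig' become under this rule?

The shift depends on letter class: consonant r→y is +7, but vowel o→a is +12. Vowels shift forward by 12 and consonants shift forward by 7.
Applying it to dig: d(cons)+7=k, i(vowel)+12=u, g(cons)+7=n.

kun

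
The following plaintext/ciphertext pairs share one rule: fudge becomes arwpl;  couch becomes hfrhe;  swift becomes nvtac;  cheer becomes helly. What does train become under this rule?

f(5)→a(0) and u(20)→r(17) fit y≡15x+3 (mod 26); the inverse of 15 mod 26 is 7. Treating letters as 0–25, the rule is x ↦ 15x + 3 (mod 26).
Applying it to train: t(19)→15·19+3≡2=c; r(17)→15·17+3≡24=y; a(0)→15·0+3≡3=d; i(8)→15·8+3≡19=t; n(13)→15·13+3≡16=q (all mod 26).

cydtq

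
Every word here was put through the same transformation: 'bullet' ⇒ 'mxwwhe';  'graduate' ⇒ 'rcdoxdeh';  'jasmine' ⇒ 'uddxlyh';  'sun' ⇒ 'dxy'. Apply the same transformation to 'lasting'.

The shift depends on letter class: consonant b→m is +11, but vowel u→x is +3. Vowels shift forward by 3 and consonants shift forward by 11.
For lasting: l(cons)+11=w, a(vowel)+3=d, s(cons)+11=d, t(cons)+11=e, i(vowel)+3=l, n(cons)+11=y, g(cons)+11=r.

wddelyr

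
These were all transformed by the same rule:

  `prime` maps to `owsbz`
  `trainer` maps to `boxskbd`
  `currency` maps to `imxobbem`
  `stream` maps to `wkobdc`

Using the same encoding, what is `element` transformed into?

dxowovo

The output letters match the input read backwards, each shifted +10: prime reversed is emirp. The word is reversed, then every letter is shifted forward by 10.
Applying it to element: reverse → tnemele; then shift: t+10=d, n+10=x, e+10=o, m+10=w, e+10=o, l+10=v, e+10=o.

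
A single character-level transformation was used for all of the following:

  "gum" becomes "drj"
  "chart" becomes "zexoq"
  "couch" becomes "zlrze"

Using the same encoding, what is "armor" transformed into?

xojlo

Each letter is shifted forward by 23 in the alphabet (a Caesar shift of +23).
Applying it to armor: a+23=x, r+23=o, m+23=j, o+23=l, r+23=o.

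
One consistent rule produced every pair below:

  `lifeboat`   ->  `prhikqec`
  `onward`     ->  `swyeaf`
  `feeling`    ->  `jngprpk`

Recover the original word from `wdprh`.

sunny

Shifts by position in lifeboat: pos 0: l→p (+4), pos 1: i→r (+9), pos 2: f→h (+2), pos 3: e→i (+4), pos 4: b→k (+9), pos 5: o→q (+2) — repeating every 3. The shifts repeat in a cycle of length 3: positions 0,1,… shift by +4, +9, +2, then the pattern repeats.
Reversing it on wdprh: w−4=s, d−9=u, p−2=n, r−4=n, h−9=y.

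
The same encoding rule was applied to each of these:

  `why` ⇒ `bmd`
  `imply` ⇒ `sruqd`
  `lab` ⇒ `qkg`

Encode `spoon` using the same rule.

The shift depends on letter class: consonant w→b is +5, but vowel i→s is +10. Two shifts are in play — +10 for a/e/i/o/u, +5 for every other letter.
On spoon: s(cons)+5=x, p(cons)+5=u, o(vowel)+10=y, o(vowel)+10=y, n(cons)+5=s.

xuyys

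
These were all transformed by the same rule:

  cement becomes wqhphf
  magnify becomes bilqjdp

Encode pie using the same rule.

hls

The output letters match the input read backwards, each shifted +3: cement reversed is tnemec. Read the word backwards and shift each letter +3.
On pie: reverse → eip; then shift: e+3=h, i+3=l, p+3=s.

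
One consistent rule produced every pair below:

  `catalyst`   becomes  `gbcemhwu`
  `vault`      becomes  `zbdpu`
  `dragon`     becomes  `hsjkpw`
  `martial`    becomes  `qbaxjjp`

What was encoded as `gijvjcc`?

charity

Shifts by position in catalyst: pos 0: c→g (+4), pos 1: a→b (+1), pos 2: t→c (+9), pos 3: a→e (+4), pos 4: l→m (+1), pos 5: y→h (+9) — repeating every 3. A repeating key of period 3 is used — shifts +4, +1, +9 over and over.
Decoding gijvjcc: g−4=c, i−1=h, j−9=a, v−4=r, j−1=i, c−9=t, c−4=y.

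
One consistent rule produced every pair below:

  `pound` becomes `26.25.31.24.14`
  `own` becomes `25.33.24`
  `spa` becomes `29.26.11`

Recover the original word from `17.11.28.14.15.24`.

p is letter #16 and maps to 26: an offset of 10. The number is (letter's place in the alphabet, a=1) + 10.
Reversing it on 17.11.28.14.15.24: 17→(17−10)÷1=7=g, 11→(11−10)÷1=1=a, 28→(28−10)÷1=18=r, 14→(14−10)÷1=4=d, 15→(15−10)÷1=5=e, 24→(24−10)÷1=14=n.

garden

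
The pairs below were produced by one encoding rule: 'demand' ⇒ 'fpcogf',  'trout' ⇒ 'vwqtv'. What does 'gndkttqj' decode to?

horrible

The output letters match the input read backwards, each shifted +2: demand reversed is dnamed. Two steps: reverse the string, then apply a Caesar shift of +2.
Decoding gndkttqj: shift back: g−2=e, n−2=l, d−2=b, k−2=i, t−2=r, t−2=r, q−2=o, j−2=h → elbirroh; then reverse → horrible.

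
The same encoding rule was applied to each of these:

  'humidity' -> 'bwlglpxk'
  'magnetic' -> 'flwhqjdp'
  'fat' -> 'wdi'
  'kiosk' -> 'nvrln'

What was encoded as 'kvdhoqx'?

unleash

Read the word backwards and shift each letter +3.
Reversing it on kvdhoqx: shift back: k−3=h, v−3=s, d−3=a, h−3=e, o−3=l, q−3=n, x−3=u → hsaelnu; then reverse → unleash.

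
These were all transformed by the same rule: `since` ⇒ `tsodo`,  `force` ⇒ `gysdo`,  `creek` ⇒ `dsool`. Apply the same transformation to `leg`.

The shift depends on letter class: consonant s→t is +1, but vowel i→s is +10. The rule splits by letter class: vowels +10, consonants +1.
For leg: l(cons)+1=m, e(vowel)+10=o, g(cons)+1=h.

moh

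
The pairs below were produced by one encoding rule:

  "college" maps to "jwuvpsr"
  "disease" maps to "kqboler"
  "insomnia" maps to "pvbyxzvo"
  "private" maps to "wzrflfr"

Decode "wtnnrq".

In college: c→j is +7, o→w is +8, l→u is +9, l→v is +10 — the shift increases by 1 each position. Letter i (0-indexed) is shifted by i+7, so successive shifts are 7, 8, 9, ….
Decoding wtnnrq: w−7=p, t−8=l, n−9=e, n−10=d, r−11=g, q−12=e.

pledge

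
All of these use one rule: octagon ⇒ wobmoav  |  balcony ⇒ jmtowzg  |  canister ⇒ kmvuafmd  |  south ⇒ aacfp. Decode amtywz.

Shifts by position in octagon: pos 0: o→w (+8), pos 1: c→o (+12), pos 2: t→b (+8), pos 3: a→m (+12) — repeating every 2. It's a Vigenère-style cipher with numeric key [8,12]: position i shifts by key[i mod 2].
Undoing it on amtywz: a−8=s, m−12=a, t−8=l, y−12=m, w−8=o, z−12=n.

salmon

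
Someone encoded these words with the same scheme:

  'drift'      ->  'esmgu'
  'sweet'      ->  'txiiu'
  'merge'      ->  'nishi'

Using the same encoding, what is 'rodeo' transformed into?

The shift depends on letter class: consonant d→e is +1, but vowel i→m is +4. The rule splits by letter class: vowels +4, consonants +1.
Applying it to rodeo: r(cons)+1=s, o(vowel)+4=s, d(cons)+1=e, e(vowel)+4=i, o(vowel)+4=s.

sseis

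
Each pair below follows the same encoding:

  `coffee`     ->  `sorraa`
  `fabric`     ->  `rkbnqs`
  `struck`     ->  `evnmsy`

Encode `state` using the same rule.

c(2)→s(18) and o(14)→o(14) fit y≡17x+10 (mod 26); the inverse of 17 mod 26 is 23. Each letter's alphabet position (a=0..z=25) is mapped through 17·x+10 mod 26 — an affine cipher.
On state: s(18)→17·18+10≡4=e; t(19)→17·19+10≡21=v; a(0)→17·0+10≡10=k; t(19)→17·19+10≡21=v; e(4)→17·4+10≡0=a (all mod 26).

evkva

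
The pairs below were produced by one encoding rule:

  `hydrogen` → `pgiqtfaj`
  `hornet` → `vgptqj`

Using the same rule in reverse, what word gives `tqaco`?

mayor

The output letters match the input read backwards, each shifted +2: hydrogen reversed is negordyh. Read the word backwards and shift each letter +2.
Reversing it on tqaco: shift back: t−2=r, q−2=o, a−2=y, c−2=a, o−2=m → royam; then reverse → mayor.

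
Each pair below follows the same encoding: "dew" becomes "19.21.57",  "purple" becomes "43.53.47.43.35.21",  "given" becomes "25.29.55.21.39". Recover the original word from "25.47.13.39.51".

grant

d(#4)→19 and e(#5)→21: differences scale by 2, so n = 2·pos + 11. With a=1..z=26, the number is 2·pos + 11.
Undoing it on 25.47.13.39.51: 25→(25−11)÷2=7=g, 47→(47−11)÷2=18=r, 13→(13−11)÷2=1=a, 39→(39−11)÷2=14=n, 51→(51−11)÷2=20=t.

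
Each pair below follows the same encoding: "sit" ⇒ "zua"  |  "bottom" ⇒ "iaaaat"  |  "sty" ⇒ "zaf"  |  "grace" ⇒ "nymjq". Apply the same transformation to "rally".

Two shifts are in play — +12 for a/e/i/o/u, +7 for every other letter.
For rally: r(cons)+7=y, a(vowel)+12=m, l(cons)+7=s, l(cons)+7=s, y(cons)+7=f.

ymssf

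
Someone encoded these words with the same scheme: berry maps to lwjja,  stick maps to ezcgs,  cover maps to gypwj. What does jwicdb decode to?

remind

b(1)→l(11) and e(4)→w(22) fit y≡21x+16 (mod 26); the inverse of 21 mod 26 is 5. This is an affine cipher: with a=0,…,z=25, each position x becomes (21x+16) mod 26.
Decoding jwicdb: j(9)→5·(9−16)≡17=r; w(22)→5·(22−16)≡4=e; i(8)→5·(8−16)≡12=m; c(2)→5·(2−16)≡8=i; d(3)→5·(3−16)≡13=n; b(1)→5·(1−16)≡3=d (all mod 26).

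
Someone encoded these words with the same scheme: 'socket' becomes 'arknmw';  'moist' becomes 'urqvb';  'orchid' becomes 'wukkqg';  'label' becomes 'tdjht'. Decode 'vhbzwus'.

The shifts repeat in a cycle of length 2: positions 0,1,… shift by +8, +3, then the pattern repeats.
Decoding vhbzwus: v−8=n, h−3=e, b−8=t, z−3=w, w−8=o, u−3=r, s−8=k.

network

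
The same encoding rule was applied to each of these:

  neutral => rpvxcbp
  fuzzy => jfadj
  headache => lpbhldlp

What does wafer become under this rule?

A repeating key of period 3 is used — shifts +4, +11, +1 over and over.
On wafer: w+4=a, a+11=l, f+1=g, e+4=i, r+11=c.

algic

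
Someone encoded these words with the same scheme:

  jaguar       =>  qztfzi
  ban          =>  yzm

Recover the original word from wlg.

dot

Each pair mirrors across the alphabet (j↔q, a↔z, g↔t): positions sum to 25. Letters are reflected about the middle of the alphabet (position → 25−position): Atbash.
Reversing it on wlg: w↔d, l↔o, g↔t.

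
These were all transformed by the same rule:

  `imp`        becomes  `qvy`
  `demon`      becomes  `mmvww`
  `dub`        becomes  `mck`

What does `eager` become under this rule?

The rule splits by letter class: vowels +8, consonants +9.
Applying it to eager: e(vowel)+8=m, a(vowel)+8=i, g(cons)+9=p, e(vowel)+8=m, r(cons)+9=a.

mipma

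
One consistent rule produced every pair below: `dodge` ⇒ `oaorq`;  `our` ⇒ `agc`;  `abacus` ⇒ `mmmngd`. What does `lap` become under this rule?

wma

The rule splits by letter class: vowels +12, consonants +11.
Applying it to lap: l(cons)+11=w, a(vowel)+12=m, p(cons)+11=a.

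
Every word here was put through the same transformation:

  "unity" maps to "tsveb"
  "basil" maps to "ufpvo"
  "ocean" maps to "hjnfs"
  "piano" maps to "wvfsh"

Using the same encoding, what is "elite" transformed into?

u(20)→t(19) and n(13)→s(18) fit y≡15x+5 (mod 26); the inverse of 15 mod 26 is 7. This is an affine cipher: with a=0,…,z=25, each position x becomes (15x+5) mod 26.
On elite: e(4)→15·4+5≡13=n; l(11)→15·11+5≡14=o; i(8)→15·8+5≡21=v; t(19)→15·19+5≡4=e; e(4)→15·4+5≡13=n (all mod 26).

noven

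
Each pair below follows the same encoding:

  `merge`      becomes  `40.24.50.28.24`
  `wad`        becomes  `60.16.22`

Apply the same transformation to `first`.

26.32.50.52.54

m(#13)→40 and e(#5)→24: differences scale by 2, so n = 2·pos + 14. With a=1..z=26, the number is 2·pos + 14.
For first: f=6→26, i=9→32, r=18→50, s=19→52, t=20→54.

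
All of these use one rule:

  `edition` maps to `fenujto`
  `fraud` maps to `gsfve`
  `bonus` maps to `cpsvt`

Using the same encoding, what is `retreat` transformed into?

sfysffu

Shifts by position in edition: pos 0: e→f (+1), pos 1: d→e (+1), pos 2: i→n (+5), pos 3: t→u (+1), pos 4: i→j (+1), pos 5: o→t (+5) — repeating every 3. A repeating key of period 3 is used — shifts +1, +1, +5 over and over.
For retreat: r+1=s, e+1=f, t+5=y, r+1=s, e+1=f, a+5=f, t+1=u.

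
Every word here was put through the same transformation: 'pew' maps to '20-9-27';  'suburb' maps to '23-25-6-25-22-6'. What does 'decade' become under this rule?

Letters become their 1-based position plus 4 (so a→5, b→6, …).
On decade: d=4→8, e=5→9, c=3→7, a=1→5, d=4→8, e=5→9.

8-9-7-5-8-9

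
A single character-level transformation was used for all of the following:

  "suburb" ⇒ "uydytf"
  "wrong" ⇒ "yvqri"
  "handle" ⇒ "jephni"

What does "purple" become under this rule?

Shifts by position in suburb: pos 0: s→u (+2), pos 1: u→y (+4), pos 2: b→d (+2), pos 3: u→y (+4) — repeating every 2. The shifts repeat in a cycle of length 2: positions 0,1,… shift by +2, +4, then the pattern repeats.
For purple: p+2=r, u+4=y, r+2=t, p+4=t, l+2=n, e+4=i.

ryttni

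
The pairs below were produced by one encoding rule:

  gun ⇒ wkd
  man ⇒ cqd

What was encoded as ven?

fox

It's a constant shift of +16 (ROT16).
Reversing it on ven: v−16=f, e−16=o, n−16=x.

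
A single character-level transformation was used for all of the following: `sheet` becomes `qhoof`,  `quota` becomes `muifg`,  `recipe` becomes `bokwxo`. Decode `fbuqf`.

s(18)→q(16) and h(7)→h(7) fit y≡15x+6 (mod 26); the inverse of 15 mod 26 is 7. This is an affine cipher: with a=0,…,z=25, each position x becomes (15x+6) mod 26.
Decoding fbuqf: f(5)→7·(5−6)≡19=t; b(1)→7·(1−6)≡17=r; u(20)→7·(20−6)≡20=u; q(16)→7·(16−6)≡18=s; f(5)→7·(5−6)≡19=t (all mod 26).

trust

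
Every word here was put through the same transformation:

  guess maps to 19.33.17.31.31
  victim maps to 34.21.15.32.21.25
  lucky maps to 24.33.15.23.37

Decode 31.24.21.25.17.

slime

g is letter #7 and maps to 19: an offset of 12. The number is (letter's place in the alphabet, a=1) + 12.
Undoing it on 31.24.21.25.17: 31→(31−12)÷1=19=s, 24→(24−12)÷1=12=l, 21→(21−12)÷1=9=i, 25→(25−12)÷1=13=m, 17→(17−12)÷1=5=e.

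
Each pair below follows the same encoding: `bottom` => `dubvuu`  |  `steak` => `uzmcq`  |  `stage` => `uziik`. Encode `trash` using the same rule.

Shifts by position in bottom: pos 0: b→d (+2), pos 1: o→u (+6), pos 2: t→b (+8), pos 3: t→v (+2), pos 4: o→u (+6), pos 5: m→u (+8) — repeating every 3. It's a Vigenère-style cipher with numeric key [2,6,8]: position i shifts by key[i mod 3].
For trash: t+2=v, r+6=x, a+8=i, s+2=u, h+6=n.

vxiun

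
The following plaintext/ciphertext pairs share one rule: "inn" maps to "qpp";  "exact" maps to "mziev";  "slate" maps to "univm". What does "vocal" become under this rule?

The shift depends on letter class: consonant n→p is +2, but vowel i→q is +8. Vowels shift forward by 8 and consonants shift forward by 2.
On vocal: v(cons)+2=x, o(vowel)+8=w, c(cons)+2=e, a(vowel)+8=i, l(cons)+2=n.

xwein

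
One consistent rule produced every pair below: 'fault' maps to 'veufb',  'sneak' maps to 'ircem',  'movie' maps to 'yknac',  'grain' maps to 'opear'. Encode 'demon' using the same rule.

f(5)→v(21) and a(0)→e(4) fit y≡19x+4 (mod 26); the inverse of 19 mod 26 is 11. This is an affine cipher: with a=0,…,z=25, each position x becomes (19x+4) mod 26.
For demon: d(3)→19·3+4≡9=j; e(4)→19·4+4≡2=c; m(12)→19·12+4≡24=y; o(14)→19·14+4≡10=k; n(13)→19·13+4≡17=r (all mod 26).

jcykr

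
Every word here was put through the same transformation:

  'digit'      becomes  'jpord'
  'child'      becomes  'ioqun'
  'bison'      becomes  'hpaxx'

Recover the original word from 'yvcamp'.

Each letter shifts forward by (position + 6), i.e. 6, 7, 8, … — the shift grows by one for each successive letter.
Decoding yvcamp: y−6=s, v−7=o, c−8=u, a−9=r, m−10=c, p−11=e.

source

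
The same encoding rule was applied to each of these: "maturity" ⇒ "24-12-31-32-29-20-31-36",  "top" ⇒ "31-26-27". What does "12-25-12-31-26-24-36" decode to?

anatomy

m is letter #13 and maps to 24: an offset of 11. Letters become their 1-based position plus 11 (so a→12, b→13, …).
Decoding 12-25-12-31-26-24-36: 12→(12−11)÷1=1=a, 25→(25−11)÷1=14=n, 12→(12−11)÷1=1=a, 31→(31−11)÷1=20=t, 26→(26−11)÷1=15=o, 24→(24−11)÷1=13=m, 36→(36−11)÷1=25=y.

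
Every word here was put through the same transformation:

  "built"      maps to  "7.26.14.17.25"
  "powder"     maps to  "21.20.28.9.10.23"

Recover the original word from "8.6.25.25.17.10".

The number is (letter's place in the alphabet, a=1) + 5.
Undoing it on 8.6.25.25.17.10: 8→(8−5)÷1=3=c, 6→(6−5)÷1=1=a, 25→(25−5)÷1=20=t, 25→(25−5)÷1=20=t, 17→(17−5)÷1=12=l, 10→(10−5)÷1=5=e.

cattle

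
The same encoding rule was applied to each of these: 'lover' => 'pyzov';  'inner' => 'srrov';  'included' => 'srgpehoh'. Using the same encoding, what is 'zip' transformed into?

dst

The shift depends on letter class: consonant l→p is +4, but vowel o→y is +10. The rule splits by letter class: vowels +10, consonants +4.
Applying it to zip: z(cons)+4=d, i(vowel)+10=s, p(cons)+4=t.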